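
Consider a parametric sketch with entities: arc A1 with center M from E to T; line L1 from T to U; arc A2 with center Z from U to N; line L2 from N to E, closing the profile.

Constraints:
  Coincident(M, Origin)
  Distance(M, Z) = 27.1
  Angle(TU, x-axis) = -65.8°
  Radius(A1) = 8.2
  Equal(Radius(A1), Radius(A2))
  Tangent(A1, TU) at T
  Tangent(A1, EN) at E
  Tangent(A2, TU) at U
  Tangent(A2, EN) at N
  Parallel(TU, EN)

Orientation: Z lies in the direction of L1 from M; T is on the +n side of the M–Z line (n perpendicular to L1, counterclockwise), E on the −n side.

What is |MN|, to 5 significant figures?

28.313

The slot axis is L1's direction at -65.8°, so u = (cos -65.8°, sin -65.8°) = (0.40992, -0.91212) and n = (−sin -65.8°, cos -65.8°) = (0.91212, 0.40992). M is at the origin and Z lies 27.1 along u from M, so Z = 27.1·u = (11.109, -24.718). Tangency of A1 to both parallel lines with radius 8.2 puts T and E at M ± 8.2·n: T = (7.4794, 3.3614), E = (-7.4794, -3.3614). Equal radii place U and N the same way about Z: U = Z + 8.2·n = (18.588, -21.357), N = Z − 8.2·n = (3.6295, -28.080). Then |MN| = |N − M| = 28.313.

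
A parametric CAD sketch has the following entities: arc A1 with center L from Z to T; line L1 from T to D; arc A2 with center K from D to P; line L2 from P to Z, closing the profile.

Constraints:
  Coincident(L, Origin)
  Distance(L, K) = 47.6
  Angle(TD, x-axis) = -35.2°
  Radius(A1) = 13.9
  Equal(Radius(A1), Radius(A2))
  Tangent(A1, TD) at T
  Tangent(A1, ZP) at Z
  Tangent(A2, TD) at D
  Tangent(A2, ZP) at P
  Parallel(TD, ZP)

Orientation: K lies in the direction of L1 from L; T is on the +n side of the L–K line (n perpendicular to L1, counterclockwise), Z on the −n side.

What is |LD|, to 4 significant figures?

49.59

The slot axis is L1's direction at -35.2°, so u = (cos -35.2°, sin -35.2°) = (0.8171, -0.5764) and n = (−sin -35.2°, cos -35.2°) = (0.5764, 0.8171). L is at the origin and K lies 47.6 along u from L, so K = 47.6·u = (38.90, -27.44). Tangency of A1 to both parallel lines with radius 13.9 puts T and Z at L ± 13.9·n: T = (8.012, 11.36), Z = (-8.012, -11.36). Equal radii place D and P the same way about K: D = K + 13.9·n = (46.91, -16.08), P = K − 13.9·n = (30.88, -38.80). Then |LD| = |D − L| = 49.59.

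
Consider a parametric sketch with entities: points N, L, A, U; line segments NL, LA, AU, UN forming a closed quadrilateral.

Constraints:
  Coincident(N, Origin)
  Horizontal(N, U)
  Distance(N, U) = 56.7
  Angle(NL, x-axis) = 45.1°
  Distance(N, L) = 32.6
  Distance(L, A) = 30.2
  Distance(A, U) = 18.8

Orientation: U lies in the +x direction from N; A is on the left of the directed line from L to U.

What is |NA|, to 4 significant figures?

55.96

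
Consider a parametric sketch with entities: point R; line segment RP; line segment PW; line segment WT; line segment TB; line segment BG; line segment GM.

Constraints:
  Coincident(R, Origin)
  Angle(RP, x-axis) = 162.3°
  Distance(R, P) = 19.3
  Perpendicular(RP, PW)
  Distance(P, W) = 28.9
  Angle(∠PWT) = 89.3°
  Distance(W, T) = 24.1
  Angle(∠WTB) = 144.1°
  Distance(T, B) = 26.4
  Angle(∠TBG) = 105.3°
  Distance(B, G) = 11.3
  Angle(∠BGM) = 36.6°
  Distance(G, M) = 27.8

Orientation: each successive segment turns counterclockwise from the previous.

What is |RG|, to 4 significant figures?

22.01

R is at the origin; RP runs at 162.3° with length 19.3, so P = (-18.39, 5.868). RP ⟂ PW, so PW runs at -107.7°; with |PW| = 28.9, W = (-27.17, -21.66). ∠PWT = 89.3° gives WT at -17.00° from the x-axis; with |WT| = 24.1, T = (-4.126, -28.71). ∠WTB = 144.1° gives TB at 18.90° from the x-axis; with |TB| = 26.4, B = (20.85, -20.16). ∠TBG = 105.3° gives BG at 93.60° from the x-axis; with |BG| = 11.3, G = (20.14, -8.881). Then |RG| = |G − R| = 22.01.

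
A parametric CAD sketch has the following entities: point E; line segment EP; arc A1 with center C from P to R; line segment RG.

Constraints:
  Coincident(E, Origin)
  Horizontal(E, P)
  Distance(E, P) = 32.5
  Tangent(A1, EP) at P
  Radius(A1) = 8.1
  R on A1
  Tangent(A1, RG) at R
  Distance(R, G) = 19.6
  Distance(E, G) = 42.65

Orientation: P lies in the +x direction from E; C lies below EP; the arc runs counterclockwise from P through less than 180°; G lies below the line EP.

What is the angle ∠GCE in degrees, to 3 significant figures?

100°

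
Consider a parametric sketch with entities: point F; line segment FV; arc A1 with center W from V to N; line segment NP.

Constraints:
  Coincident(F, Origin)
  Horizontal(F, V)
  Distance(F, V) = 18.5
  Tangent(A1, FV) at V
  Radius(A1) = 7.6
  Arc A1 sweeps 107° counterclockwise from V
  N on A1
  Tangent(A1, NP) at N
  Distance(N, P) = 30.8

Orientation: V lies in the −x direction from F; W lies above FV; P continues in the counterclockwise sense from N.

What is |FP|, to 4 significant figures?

44.18

On A1, V sits at bearing -90° from W; a 107° counterclockwise sweep puts N at bearing 17°, so N = W + 7.6·(cos 17°, sin 17°) = (-11.23, 9.822). The tangent condition forces WN to be normal to NP, so NP runs along (−sin 17°, cos 17°); with |NP| = 30.8, P = (-20.24, 39.28). Then |FP| = |P − F| = 44.18.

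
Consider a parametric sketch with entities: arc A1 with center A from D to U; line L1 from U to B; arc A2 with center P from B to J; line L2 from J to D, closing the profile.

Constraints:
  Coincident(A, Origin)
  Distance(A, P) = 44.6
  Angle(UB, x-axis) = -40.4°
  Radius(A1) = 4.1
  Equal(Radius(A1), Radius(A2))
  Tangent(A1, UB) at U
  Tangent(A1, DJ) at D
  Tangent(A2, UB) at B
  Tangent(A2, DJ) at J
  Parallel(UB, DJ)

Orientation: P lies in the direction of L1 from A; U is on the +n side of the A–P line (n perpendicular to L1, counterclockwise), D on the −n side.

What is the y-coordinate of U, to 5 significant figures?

3.1223

The slot axis is L1's direction at -40.4°, so u = (cos -40.4°, sin -40.4°) = (0.76154, -0.64812) and n = (−sin -40.4°, cos -40.4°) = (0.64812, 0.76154). A is at the origin and P lies 44.6 along u from A, so P = 44.6·u = (33.965, -28.906). Tangency of A1 to both parallel lines with radius 4.1 puts U and D at A ± 4.1·n: U = (2.6573, 3.1223), D = (-2.6573, -3.1223). So U.y = 3.1223.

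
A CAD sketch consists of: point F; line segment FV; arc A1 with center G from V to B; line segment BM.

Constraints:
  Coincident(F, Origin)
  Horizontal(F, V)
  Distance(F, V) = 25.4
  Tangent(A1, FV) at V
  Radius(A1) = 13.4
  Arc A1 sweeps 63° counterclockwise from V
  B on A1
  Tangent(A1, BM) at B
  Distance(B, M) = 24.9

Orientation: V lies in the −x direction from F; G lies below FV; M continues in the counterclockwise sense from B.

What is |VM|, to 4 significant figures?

37.56

F is at the origin; F and V share the same y with |FV| = 25.4 and V on the −x side, so V = (-25.40, 0.000). Since A1 is tangent to FV there, GV ⟂ FV, so G = V + (0, -13.4) = (-25.40, -13.40). On A1, V sits at bearing 90° from G; a 63° counterclockwise sweep puts B at bearing 153°, so B = G + 13.4·(cos 153°, sin 153°) = (-37.34, -7.317). Tangency of A1 to BM means the radius GB is perpendicular to BM, so BM runs along (−sin 153°, cos 153°); with |BM| = 24.9, M = (-48.64, -29.50). Then |VM| = |M − V| = 37.56.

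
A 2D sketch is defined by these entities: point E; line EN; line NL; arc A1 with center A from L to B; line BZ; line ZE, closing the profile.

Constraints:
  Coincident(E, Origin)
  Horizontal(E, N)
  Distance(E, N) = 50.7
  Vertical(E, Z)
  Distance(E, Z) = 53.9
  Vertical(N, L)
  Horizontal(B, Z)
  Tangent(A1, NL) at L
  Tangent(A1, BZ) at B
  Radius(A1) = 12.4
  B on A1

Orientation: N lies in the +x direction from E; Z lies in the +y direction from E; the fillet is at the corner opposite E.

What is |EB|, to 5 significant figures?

66.122

The virtual corner opposite E is at (50.700, 53.900). Tangency of A1 to NL means the radius AL is perpendicular to NL and tangency of A1 to BZ means the radius AB is perpendicular to BZ, with radius 12.4, so the center A sits 12.4 in from both sides at A = (38.300, 41.500). That places the tangent points at L = (50.700, 41.500) on NL and B = (38.300, 53.900) on BZ. Then |EB| = |B − E| = 66.122.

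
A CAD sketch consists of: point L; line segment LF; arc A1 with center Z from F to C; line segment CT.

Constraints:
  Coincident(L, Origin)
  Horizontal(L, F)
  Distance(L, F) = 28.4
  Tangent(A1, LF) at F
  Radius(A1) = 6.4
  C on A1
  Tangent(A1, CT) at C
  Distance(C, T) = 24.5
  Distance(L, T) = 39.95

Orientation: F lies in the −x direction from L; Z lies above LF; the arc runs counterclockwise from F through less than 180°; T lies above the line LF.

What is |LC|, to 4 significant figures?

23.15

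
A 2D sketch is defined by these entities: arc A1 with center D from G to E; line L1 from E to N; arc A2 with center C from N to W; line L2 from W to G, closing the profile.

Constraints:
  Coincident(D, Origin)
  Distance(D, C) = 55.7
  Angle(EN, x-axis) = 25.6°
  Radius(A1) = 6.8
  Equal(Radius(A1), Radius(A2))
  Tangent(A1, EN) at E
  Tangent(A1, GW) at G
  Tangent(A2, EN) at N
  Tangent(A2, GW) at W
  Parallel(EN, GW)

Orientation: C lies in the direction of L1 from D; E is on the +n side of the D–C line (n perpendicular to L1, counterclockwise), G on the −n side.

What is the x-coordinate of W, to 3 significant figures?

53.2

Tangency of A1 to both parallel lines with radius 6.8 puts E and G at D ± 6.8·n: E = (-2.94, 6.13), G = (2.94, -6.13). Equal radii place N and W the same way about C: N = C + 6.8·n = (47.3, 30.2), W = C − 6.8·n = (53.2, 17.9). So W.x = 53.2.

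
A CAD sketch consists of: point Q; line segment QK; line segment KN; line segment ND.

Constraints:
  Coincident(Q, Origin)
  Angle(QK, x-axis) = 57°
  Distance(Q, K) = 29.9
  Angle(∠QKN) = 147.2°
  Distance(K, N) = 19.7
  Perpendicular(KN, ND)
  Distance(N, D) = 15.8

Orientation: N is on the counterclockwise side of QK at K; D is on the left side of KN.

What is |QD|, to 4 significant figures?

44.83

∠QKN = 147.2°, so KN runs at 57.0° + (180° − 147.2°) = 89.80° from the x-axis; with |KN| = 19.7, N = K + 19.7·(cos 89.80°, sin 89.80°) = (16.35, 44.78). KN is perpendicular to ND; with |ND| = 15.8 on the left of KN, D = N + 15.8·(-1.000, 0.003491) = (0.5536, 44.83). Then |QD| = |D − Q| = 44.83.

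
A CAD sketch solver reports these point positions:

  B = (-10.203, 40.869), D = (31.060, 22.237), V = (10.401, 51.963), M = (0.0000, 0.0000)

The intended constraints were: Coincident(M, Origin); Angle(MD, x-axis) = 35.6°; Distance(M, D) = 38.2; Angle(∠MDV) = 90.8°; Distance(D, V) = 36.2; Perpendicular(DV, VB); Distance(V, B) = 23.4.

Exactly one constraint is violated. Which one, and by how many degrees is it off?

Perpendicular(DV, VB) — off by 6.50°.

M = (0.00, 0.00) ✓; MD at 35.60° ✓; |MD| = 38.20 ✓; ∠MDV = 90.80° ✓; |DV| = 36.20 ✓; ∠(DV, VB) = 83.50° ✗; |VB| = 23.40 ✓.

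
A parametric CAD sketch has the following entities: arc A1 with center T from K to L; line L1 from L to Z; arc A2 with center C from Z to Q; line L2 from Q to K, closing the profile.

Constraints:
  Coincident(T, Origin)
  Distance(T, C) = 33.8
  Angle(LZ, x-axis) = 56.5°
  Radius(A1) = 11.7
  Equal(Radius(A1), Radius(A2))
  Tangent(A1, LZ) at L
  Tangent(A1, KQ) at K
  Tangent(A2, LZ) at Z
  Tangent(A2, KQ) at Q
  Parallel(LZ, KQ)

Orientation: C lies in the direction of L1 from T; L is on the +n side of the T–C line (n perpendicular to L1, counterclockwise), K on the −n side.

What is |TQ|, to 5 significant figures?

35.768

Tangency of A1 to both parallel lines with radius 11.7 puts L and K at T ± 11.7·n: L = (-9.7565, 6.4577), K = (9.7565, -6.4577). Equal radii place Z and Q the same way about C: Z = C + 11.7·n = (8.8990, 34.643), Q = C − 11.7·n = (28.412, 21.728). Then |TQ| = |Q − T| = 35.768.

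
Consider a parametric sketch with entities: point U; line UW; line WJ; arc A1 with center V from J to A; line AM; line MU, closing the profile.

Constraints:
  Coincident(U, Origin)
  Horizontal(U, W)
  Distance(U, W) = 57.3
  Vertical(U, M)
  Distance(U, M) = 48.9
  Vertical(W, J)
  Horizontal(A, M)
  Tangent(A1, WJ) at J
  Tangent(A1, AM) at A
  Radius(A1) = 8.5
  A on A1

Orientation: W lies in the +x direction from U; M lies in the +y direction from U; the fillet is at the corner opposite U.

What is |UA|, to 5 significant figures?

69.084

U is at the origin; UW is horizontal with |UW| = 57.3 and W on the +x side, so W = (57.300, 0.0000). U and M share the same x with |UM| = 48.9 and M on the +y side, so M = (0.0000, 48.900). The virtual corner opposite U is at (57.300, 48.900). A1 meets WJ tangentially, so VJ is at right angles to WJ and the tangent condition forces VA to be normal to AM, with radius 8.5, so the center V sits 8.5 in from both sides at V = (48.800, 40.400). That places the tangent points at J = (57.300, 40.400) on WJ and A = (48.800, 48.900) on AM. Then |UA| = |A − U| = 69.084.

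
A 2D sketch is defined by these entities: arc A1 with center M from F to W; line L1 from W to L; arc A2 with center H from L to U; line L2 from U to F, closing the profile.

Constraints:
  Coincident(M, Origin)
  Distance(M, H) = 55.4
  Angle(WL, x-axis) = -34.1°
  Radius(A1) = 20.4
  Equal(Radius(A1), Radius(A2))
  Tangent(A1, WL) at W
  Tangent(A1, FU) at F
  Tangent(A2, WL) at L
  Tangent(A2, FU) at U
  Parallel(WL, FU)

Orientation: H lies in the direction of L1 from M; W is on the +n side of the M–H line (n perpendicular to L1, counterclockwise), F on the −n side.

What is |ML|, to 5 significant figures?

59.037

Tangency of A1 to both parallel lines with radius 20.4 puts W and F at M ± 20.4·n: W = (11.437, 16.892), F = (-11.437, -16.892). Equal radii place L and U the same way about H: L = H + 20.4·n = (57.312, -14.167), U = H − 20.4·n = (34.438, -47.952). Then |ML| = |L − M| = 59.037.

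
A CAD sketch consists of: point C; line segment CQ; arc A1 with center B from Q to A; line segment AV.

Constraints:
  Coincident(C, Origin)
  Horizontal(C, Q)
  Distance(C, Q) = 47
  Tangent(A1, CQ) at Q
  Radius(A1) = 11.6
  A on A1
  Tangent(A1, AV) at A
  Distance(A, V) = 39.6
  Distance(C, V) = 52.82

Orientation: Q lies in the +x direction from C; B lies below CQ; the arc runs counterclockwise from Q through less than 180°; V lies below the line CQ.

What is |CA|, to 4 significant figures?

36.82

C is at the origin; C and Q share the same y with |CQ| = 47.0 and Q on the +x side, so Q = (47.00, 0.000). Since A1 is tangent to CQ there, BQ ⟂ CQ, so B = Q + (0, -11.6) = (47.00, -11.60). Since BA ⟂ AV (tangency), |BV| = √(11.6² + 39.6²) = 41.26 regardless of where A sits on A1. So V lies on both circle(C, 52.82) and circle(B, 41.26); the below-CQ intersection is V = (25.02, -46.52). A is the foot of the tangent from V: A = (35.84, -8.429).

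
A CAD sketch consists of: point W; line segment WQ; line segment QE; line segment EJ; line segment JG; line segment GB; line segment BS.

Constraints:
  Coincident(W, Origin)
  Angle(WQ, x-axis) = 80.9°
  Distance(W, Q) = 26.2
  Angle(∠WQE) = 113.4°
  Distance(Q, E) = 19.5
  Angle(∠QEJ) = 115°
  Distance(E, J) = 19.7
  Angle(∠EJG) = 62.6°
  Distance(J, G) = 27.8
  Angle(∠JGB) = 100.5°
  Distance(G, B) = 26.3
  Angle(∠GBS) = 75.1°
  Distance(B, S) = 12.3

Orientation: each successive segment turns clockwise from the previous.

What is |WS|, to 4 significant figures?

37.14

∠JGB = 100.5° gives GB at 112.4° from the x-axis; with |GB| = 26.3, B = (-1.708, 34.03). ∠GBS = 75.1° gives BS at 7.500° from the x-axis; with |BS| = 12.3, S = (10.49, 35.63). Then |WS| = |S − W| = 37.14.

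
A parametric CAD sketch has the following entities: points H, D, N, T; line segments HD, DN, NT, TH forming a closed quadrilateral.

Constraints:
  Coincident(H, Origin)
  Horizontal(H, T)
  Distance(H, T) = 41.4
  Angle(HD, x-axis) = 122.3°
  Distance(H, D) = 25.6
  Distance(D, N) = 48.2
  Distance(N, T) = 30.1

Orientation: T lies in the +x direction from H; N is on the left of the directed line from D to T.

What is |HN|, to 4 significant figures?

44.74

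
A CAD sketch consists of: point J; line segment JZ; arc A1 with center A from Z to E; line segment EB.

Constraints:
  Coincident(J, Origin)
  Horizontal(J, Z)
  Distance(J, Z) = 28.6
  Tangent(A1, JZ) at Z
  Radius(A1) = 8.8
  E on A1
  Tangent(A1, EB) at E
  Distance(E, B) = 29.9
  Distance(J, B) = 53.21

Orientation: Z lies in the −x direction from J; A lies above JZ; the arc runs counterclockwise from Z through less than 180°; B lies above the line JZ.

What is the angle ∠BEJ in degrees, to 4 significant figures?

152.7°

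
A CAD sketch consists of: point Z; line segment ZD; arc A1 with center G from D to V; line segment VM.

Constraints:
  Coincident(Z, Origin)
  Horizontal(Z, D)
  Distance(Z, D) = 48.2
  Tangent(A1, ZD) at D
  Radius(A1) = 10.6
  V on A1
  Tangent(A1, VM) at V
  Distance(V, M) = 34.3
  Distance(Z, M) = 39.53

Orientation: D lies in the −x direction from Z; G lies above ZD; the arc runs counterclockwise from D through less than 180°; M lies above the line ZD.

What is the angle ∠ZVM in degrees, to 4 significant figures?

64.22°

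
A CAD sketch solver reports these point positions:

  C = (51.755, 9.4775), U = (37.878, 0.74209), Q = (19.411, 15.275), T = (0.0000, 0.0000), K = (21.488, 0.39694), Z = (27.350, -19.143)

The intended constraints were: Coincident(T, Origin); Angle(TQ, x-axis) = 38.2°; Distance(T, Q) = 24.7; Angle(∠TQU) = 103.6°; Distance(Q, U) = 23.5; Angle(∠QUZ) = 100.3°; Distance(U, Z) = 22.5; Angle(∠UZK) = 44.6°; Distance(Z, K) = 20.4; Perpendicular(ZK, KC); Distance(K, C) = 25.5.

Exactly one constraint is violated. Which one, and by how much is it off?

Distance(K, C) = 25.5 — off by 6.10.

T = (0.00, 0.00) ✓; TQ at 38.20° ✓; |TQ| = 24.70 ✓; ∠TQU = 103.6° ✓; |QU| = 23.50 ✓; ∠QUZ = 100.3° ✓; |UZ| = 22.50 ✓; ∠UZK = 44.60° ✓; |ZK| = 20.40 ✓; ∠(ZK, KC) = 90.00° ✓; |KC| = 31.60 ✗.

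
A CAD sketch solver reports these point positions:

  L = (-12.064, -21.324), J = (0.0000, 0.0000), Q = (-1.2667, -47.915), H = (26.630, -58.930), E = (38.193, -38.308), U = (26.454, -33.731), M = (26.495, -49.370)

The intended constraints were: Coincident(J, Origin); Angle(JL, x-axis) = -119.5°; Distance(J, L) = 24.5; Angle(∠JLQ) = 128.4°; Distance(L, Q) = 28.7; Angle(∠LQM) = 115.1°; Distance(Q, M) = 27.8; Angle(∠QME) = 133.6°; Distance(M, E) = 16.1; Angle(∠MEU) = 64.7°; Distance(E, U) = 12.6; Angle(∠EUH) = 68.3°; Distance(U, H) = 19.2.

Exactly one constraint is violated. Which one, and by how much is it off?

Distance(U, H) = 19.2 — off by 6.00.

J = (0.00, 0.00) ✓; JL at -119.5° ✓; |JL| = 24.50 ✓; ∠JLQ = 128.4° ✓; |LQ| = 28.70 ✓; ∠LQM = 115.1° ✓; |QM| = 27.80 ✓; ∠QME = 133.6° ✓; |ME| = 16.10 ✓; ∠MEU = 64.70° ✓; |EU| = 12.60 ✓; ∠EUH = 68.30° ✓; |UH| = 25.20 ✗.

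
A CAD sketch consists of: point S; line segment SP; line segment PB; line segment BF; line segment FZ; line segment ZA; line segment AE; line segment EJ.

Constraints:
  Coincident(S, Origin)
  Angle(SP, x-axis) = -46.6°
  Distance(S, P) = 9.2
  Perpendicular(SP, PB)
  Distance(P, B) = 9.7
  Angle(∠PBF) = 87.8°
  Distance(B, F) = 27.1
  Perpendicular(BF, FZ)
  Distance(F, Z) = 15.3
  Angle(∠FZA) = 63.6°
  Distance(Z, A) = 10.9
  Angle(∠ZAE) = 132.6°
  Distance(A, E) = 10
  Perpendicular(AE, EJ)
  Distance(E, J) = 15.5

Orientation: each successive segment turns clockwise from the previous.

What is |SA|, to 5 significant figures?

7.8506

S is at the origin; SP runs at -46.6° with length 9.2, so P = (6.3212, -6.6845). SP is perpendicular to PB, so PB runs at -136.60°; with |PB| = 9.7, B = (-0.72657, -13.349). ∠PBF = 87.8° gives BF at 131.20° from the x-axis; with |BF| = 27.1, F = (-18.577, 7.0412). The perpendicularity gives FZ at right angles to BF, so FZ runs at 41.200°; with |FZ| = 15.3, Z = (-7.0651, 17.119). ∠FZA = 63.6° gives ZA at -75.200° from the x-axis; with |ZA| = 10.9, A = (-4.2807, 6.5808). Then |SA| = |A − S| = 7.8506.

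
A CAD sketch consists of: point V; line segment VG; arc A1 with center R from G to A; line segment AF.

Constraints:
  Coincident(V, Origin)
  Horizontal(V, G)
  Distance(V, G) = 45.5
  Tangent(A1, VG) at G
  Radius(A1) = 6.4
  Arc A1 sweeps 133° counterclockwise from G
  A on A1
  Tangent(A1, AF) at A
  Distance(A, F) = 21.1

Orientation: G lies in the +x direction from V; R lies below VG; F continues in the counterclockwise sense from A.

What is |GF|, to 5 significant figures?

27.938

V is at the origin; V and G share the same y with |VG| = 45.5 and G on the +x side, so G = (45.500, 0.0000). The tangent condition forces RG to be normal to VG, so R = G + (0, -6.4) = (45.500, -6.4000). On A1, G sits at bearing 90° from R; a 133° counterclockwise sweep puts A at bearing 223°, so A = R + 6.4·(cos 223°, sin 223°) = (40.819, -10.765). The tangent condition forces RA to be normal to AF, so AF runs along (−sin 223°, cos 223°); with |AF| = 21.1, F = (55.210, -26.196). Then |GF| = |F − G| = 27.938.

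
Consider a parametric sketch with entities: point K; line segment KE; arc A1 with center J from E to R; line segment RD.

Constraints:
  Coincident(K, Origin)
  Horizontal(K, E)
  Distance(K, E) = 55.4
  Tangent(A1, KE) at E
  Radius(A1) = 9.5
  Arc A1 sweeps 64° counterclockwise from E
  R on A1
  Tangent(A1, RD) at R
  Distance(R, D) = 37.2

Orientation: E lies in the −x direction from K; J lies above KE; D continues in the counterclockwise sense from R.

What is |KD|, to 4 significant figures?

49.36

K is at the origin; K and E share the same y with |KE| = 55.4 and E on the −x side, so E = (-55.40, 0.000). A1 meets KE tangentially, so JE is at right angles to KE, so J = E + (0, 9.5) = (-55.40, 9.500). On A1, E sits at bearing -90° from J; a 64° counterclockwise sweep puts R at bearing -26°, so R = J + 9.5·(cos -26°, sin -26°) = (-46.86, 5.335). A1 meets RD tangentially, so JR is at right angles to RD, so RD runs along (−sin -26°, cos -26°); with |RD| = 37.2, D = (-30.55, 38.77). Then |KD| = |D − K| = 49.36.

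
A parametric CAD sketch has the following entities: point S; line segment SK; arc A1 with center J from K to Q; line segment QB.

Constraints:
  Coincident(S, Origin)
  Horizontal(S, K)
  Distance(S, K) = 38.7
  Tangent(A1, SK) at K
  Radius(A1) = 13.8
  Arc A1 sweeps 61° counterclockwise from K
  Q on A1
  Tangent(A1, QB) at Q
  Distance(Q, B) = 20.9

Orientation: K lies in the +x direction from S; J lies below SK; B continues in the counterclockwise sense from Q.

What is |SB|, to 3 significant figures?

30.3

S is at the origin; SK is horizontal with |SK| = 38.7 and K on the +x side, so K = (38.7, 0.00). Tangency of A1 to SK means the radius JK is perpendicular to SK, so J = K + (0, -13.8) = (38.7, -13.8). On A1, K sits at bearing 90° from J; a 61° counterclockwise sweep puts Q at bearing 151°, so Q = J + 13.8·(cos 151°, sin 151°) = (26.6, -7.11). Tangency of A1 to QB means the radius JQ is perpendicular to QB, so QB runs along (−sin 151°, cos 151°); with |QB| = 20.9, B = (16.5, -25.4). Then |SB| = |B − S| = 30.3.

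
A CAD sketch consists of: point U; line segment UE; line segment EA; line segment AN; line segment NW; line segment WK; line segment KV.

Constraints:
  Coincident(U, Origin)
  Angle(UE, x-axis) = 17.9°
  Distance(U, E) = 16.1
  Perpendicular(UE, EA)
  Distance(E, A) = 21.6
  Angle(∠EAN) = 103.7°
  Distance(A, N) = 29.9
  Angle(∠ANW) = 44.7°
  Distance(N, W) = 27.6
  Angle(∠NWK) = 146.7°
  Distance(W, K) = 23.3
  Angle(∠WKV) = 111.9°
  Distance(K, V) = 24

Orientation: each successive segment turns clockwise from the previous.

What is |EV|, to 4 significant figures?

26.74

U is at the origin; UE runs at 17.9° with length 16.1, so E = (15.32, 4.948). The perpendicularity gives EA at right angles to UE, so EA runs at -72.10°; with |EA| = 21.6, A = (21.96, -15.61). ∠EAN = 103.7° gives AN at -148.4° from the x-axis; with |AN| = 29.9, N = (-3.507, -31.27). ∠ANW = 44.7° gives NW at 76.30° from the x-axis; with |NW| = 27.6, W = (3.030, -4.458). ∠NWK = 146.7° gives WK at 43.00° from the x-axis; with |WK| = 23.3, K = (20.07, 11.43). ∠WKV = 111.9° gives KV at -25.10° from the x-axis; with |KV| = 24.0, V = (41.80, 1.251). Then |EV| = |V − E| = 26.74.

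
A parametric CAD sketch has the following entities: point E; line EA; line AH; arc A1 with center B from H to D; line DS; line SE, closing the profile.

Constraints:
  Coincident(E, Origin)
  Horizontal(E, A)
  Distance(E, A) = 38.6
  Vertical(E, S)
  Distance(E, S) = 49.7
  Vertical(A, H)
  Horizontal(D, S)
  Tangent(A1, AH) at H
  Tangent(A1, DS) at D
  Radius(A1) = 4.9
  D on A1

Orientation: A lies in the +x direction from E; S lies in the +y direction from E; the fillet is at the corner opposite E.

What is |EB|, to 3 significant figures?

56.1

ES is vertical with |ES| = 49.7 and S on the +y side, so S = (0.00, 49.7). The virtual corner opposite E is at (38.6, 49.7). A1 meets AH tangentially, so BH is at right angles to AH and the tangent condition forces BD to be normal to DS, with radius 4.9, so the center B sits 4.9 in from both sides at B = (33.7, 44.8). Then |EB| = |B − E| = 56.1.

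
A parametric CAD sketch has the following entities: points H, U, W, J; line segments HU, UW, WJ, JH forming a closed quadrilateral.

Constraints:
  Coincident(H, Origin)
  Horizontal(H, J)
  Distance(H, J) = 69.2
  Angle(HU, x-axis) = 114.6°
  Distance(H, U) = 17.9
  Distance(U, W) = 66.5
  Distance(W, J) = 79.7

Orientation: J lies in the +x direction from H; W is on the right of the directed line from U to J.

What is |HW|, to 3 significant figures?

49.2

Checks: |UW| = 66.50 ✓; |WJ| = 79.70 ✓.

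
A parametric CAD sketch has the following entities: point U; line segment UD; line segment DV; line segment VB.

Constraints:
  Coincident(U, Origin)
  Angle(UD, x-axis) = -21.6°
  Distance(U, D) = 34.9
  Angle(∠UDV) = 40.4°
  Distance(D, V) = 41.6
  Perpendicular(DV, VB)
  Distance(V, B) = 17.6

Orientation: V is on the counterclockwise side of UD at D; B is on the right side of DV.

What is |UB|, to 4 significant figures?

42.93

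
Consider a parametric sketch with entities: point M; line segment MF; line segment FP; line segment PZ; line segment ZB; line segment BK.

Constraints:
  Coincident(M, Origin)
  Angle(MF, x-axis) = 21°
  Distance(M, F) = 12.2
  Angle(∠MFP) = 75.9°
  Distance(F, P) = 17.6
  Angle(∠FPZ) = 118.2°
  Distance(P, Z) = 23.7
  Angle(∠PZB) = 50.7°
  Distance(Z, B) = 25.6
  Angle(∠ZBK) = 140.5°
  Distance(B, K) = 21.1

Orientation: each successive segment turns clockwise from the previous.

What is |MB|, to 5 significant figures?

4.1859

M is at the origin; MF runs at 21.0° with length 12.2, so F = (11.390, 4.3721). ∠MFP = 75.9° gives FP at -83.100° from the x-axis; with |FP| = 17.6, P = (13.504, -13.100). ∠FPZ = 118.2° gives PZ at -144.90° from the x-axis; with |PZ| = 23.7, Z = (-5.8861, -26.728). ∠PZB = 50.7° gives ZB at 85.800° from the x-axis; with |ZB| = 25.6, B = (-4.0112, -1.1968). Then |MB| = |B − M| = 4.1859.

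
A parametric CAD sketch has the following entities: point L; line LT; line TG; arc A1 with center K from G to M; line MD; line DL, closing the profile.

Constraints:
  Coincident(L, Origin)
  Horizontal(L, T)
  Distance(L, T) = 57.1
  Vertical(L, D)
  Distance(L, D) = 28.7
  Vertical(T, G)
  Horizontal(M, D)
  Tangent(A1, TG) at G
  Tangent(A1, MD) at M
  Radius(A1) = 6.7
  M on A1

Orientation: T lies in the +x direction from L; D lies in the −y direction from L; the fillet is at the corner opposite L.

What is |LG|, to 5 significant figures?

61.192

L is at the origin; LT is horizontal with |LT| = 57.1 and T on the +x side, so T = (57.100, 0.0000). L and D share the same x with |LD| = 28.7 and D on the −y side, so D = (0.0000, -28.700). The virtual corner opposite L is at (57.100, -28.700). The tangent condition forces KG to be normal to TG and since A1 is tangent to MD there, KM ⟂ MD, with radius 6.7, so the center K sits 6.7 in from both sides at K = (50.400, -22.000). That places the tangent points at G = (57.100, -22.000) on TG and M = (50.400, -28.700) on MD. Then |LG| = |G − L| = 61.192.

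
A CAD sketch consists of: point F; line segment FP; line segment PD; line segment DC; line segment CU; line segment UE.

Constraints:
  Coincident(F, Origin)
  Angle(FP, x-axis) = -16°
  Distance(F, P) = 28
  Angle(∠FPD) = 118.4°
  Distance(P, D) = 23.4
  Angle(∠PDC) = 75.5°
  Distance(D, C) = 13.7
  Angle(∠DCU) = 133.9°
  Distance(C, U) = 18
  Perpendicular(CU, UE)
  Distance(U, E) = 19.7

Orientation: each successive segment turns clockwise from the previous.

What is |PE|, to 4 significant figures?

7.304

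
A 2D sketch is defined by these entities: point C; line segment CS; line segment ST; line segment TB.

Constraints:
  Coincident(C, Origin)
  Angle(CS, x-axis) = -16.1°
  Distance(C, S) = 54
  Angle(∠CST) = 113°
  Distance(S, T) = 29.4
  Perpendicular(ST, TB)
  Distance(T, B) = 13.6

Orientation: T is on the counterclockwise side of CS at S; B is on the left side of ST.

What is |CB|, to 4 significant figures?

62.08

C is at the origin; CS runs at -16.1° with length 54.0, so S = 54.0·(cos -16.1°, sin -16.1°) = (51.88, -14.97). ∠CST = 113.0°, so ST runs at -16.1° + (180° − 113.0°) = 50.90° from the x-axis; with |ST| = 29.4, T = S + 29.4·(cos 50.90°, sin 50.90°) = (70.42, 7.841). The perpendicularity gives TB at right angles to ST; with |TB| = 13.6 on the left of ST, B = T + 13.6·(-0.7760, 0.6307) = (59.87, 16.42). Then |CB| = |B − C| = 62.08.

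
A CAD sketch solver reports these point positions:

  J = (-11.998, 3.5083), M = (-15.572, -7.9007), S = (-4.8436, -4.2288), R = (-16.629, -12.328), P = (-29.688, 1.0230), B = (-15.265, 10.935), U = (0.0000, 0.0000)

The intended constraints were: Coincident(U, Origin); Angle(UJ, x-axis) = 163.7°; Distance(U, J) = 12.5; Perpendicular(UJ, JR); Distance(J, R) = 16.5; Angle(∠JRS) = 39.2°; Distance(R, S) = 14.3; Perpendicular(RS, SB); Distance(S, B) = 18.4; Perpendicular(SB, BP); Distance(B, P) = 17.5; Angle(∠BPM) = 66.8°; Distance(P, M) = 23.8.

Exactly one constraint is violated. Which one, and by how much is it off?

Distance(P, M) = 23.8 — off by 7.10.

U = (0.00, 0.00) ✓; UJ at 163.7° ✓; |UJ| = 12.50 ✓; ∠(UJ, JR) = 90.00° ✓; |JR| = 16.50 ✓; ∠JRS = 39.20° ✓; |RS| = 14.30 ✓; ∠(RS, SB) = 90.00° ✓; |SB| = 18.40 ✓; ∠(SB, BP) = 90.00° ✓; |BP| = 17.50 ✓; ∠BPM = 66.80° ✓; |PM| = 16.70 ✗.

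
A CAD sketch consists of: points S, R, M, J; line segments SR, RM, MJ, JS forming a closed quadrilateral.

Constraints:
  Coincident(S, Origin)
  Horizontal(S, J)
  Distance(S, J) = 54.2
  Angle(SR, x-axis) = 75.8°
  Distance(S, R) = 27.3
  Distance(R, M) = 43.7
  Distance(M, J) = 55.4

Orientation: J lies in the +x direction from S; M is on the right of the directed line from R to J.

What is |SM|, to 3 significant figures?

17.0

S is at the origin; SJ is horizontal with |SJ| = 54.2 and J in +x, so J = (54.2, 0). SR runs at 75.8° with |SR| = 27.3, so R = (6.70, 26.5). M is determined by |RM| = 43.7 and |MJ| = 55.4 together: it lies at the intersection of circle(R, 43.7) and circle(J, 55.4). With |RJ| = 54.4, the foot of the radical line on RJ is 16.5 from R and the perpendicular offset is √(43.7² − 16.5²) = 40.5. Taking the right-of-RJ solution: M = (1.45, -16.9).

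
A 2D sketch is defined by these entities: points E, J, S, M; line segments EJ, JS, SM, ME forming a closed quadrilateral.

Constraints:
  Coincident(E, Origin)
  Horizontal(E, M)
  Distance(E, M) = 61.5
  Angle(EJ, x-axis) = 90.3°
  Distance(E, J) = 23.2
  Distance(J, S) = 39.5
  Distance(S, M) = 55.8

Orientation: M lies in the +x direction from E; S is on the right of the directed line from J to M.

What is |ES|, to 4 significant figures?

17.37

Checks: |JS| = 39.50 ✓; |SM| = 55.80 ✓.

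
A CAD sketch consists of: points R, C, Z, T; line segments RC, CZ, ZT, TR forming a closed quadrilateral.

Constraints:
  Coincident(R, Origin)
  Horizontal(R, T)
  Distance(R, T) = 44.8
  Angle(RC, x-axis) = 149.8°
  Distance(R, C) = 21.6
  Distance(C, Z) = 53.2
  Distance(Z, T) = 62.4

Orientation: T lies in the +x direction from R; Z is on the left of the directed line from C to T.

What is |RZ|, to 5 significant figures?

55.194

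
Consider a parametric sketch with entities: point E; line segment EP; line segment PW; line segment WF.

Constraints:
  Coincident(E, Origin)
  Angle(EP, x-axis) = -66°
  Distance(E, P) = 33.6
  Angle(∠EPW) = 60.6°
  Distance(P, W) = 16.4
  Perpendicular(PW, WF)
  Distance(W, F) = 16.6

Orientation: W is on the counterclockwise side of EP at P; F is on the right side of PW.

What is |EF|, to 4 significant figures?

45.87

E is at the origin; EP runs at -66.0° with length 33.6, so P = 33.6·(cos -66.0°, sin -66.0°) = (13.67, -30.70). ∠EPW = 60.6°, so PW runs at -66.0° + (180° − 60.6°) = 53.40° from the x-axis; with |PW| = 16.4, W = P + 16.4·(cos 53.40°, sin 53.40°) = (23.44, -17.53). PW is perpendicular to WF; with |WF| = 16.6 on the right of PW, F = W + 16.6·(0.8028, -0.5962) = (36.77, -27.43). Then |EF| = |F − E| = 45.87.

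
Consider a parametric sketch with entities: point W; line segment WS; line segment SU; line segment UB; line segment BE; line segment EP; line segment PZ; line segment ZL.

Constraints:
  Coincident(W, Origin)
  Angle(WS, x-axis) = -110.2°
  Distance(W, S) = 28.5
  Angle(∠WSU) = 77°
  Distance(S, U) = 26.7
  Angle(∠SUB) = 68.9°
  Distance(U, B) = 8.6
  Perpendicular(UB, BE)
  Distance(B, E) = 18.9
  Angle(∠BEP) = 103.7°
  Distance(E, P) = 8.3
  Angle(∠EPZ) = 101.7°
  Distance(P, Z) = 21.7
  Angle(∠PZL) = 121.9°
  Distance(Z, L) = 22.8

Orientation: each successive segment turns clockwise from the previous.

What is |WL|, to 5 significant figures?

40.016

W is at the origin; WS runs at -110.2° with length 28.5, so S = (-9.8410, -26.747). ∠WSU = 77.0° gives SU at 146.80° from the x-axis; with |SU| = 26.7, U = (-32.183, -12.127). ∠SUB = 68.9° gives UB at 35.700° from the x-axis; with |UB| = 8.6, B = (-25.199, -7.1087). UB ⟂ BE, so BE runs at -54.300°; with |BE| = 18.9, E = (-14.170, -22.457). ∠BEP = 103.7° gives EP at -130.60° from the x-axis; with |EP| = 8.3, P = (-19.571, -28.759). ∠EPZ = 101.7° gives PZ at 151.10° from the x-axis; with |PZ| = 21.7, Z = (-38.569, -18.272). ∠PZL = 121.9° gives ZL at 93.000° from the x-axis; with |ZL| = 22.8, L = (-39.762, 4.4970). Then |WL| = |L − W| = 40.016.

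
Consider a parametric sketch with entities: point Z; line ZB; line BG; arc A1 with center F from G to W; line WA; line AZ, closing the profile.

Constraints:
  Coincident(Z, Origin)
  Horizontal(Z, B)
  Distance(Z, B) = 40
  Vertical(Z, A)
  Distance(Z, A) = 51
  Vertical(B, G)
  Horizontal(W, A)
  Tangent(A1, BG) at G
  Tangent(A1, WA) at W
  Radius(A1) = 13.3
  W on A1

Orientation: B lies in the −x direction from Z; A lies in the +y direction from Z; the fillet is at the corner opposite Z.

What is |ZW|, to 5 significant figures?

57.566

Z is at the origin; Z and B share the same y with |ZB| = 40.0 and B on the −x side, so B = (-40.000, 0.0000). Z and A share the same x with |ZA| = 51.0 and A on the +y side, so A = (0.0000, 51.000). The virtual corner opposite Z is at (-40.000, 51.000). The tangent condition forces FG to be normal to BG and since A1 is tangent to WA there, FW ⟂ WA, with radius 13.3, so the center F sits 13.3 in from both sides at F = (-26.700, 37.700). That places the tangent points at G = (-40.000, 37.700) on BG and W = (-26.700, 51.000) on WA. Then |ZW| = |W − Z| = 57.566.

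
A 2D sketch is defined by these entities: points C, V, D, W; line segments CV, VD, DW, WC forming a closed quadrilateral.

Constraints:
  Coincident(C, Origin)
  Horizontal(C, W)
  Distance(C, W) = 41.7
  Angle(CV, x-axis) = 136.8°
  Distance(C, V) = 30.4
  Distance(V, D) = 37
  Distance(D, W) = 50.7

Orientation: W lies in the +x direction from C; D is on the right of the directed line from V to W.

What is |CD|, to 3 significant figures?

15.0

Checks: |CW| = 41.70 ✓; |CV| = 30.40 ✓; |VD| = 37.00 ✓; |DW| = 50.70 ✓.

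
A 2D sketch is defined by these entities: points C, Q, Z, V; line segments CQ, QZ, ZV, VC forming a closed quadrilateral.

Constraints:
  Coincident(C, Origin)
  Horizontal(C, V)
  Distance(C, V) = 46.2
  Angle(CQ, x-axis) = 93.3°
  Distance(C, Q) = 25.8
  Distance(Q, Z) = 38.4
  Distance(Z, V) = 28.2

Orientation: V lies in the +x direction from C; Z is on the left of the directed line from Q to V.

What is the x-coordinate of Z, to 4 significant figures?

36.91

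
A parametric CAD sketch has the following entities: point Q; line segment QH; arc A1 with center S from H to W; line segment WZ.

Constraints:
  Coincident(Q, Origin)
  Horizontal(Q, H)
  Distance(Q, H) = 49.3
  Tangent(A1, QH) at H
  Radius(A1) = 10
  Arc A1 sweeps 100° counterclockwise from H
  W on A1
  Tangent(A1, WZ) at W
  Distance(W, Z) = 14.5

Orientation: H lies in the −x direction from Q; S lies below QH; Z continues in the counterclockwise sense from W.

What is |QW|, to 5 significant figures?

60.301

Tangency of A1 to QH means the radius SH is perpendicular to QH, so S = H + (0, -10) = (-49.300, -10.000). On A1, H sits at bearing 90° from S; a 100° counterclockwise sweep puts W at bearing 190°, so W = S + 10.0·(cos 190°, sin 190°) = (-59.148, -11.736). Then |QW| = |W − Q| = 60.301.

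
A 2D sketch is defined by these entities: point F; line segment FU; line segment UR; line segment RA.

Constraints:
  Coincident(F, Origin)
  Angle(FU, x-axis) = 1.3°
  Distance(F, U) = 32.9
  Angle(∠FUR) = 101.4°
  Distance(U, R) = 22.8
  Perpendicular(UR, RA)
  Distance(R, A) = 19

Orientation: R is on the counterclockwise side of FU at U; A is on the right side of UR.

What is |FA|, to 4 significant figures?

59.04

F is at the origin; FU runs at 1.3° with length 32.9, so U = 32.9·(cos 1.3°, sin 1.3°) = (32.89, 0.7464). ∠FUR = 101.4°, so UR runs at 1.3° + (180° − 101.4°) = 79.90° from the x-axis; with |UR| = 22.8, R = U + 22.8·(cos 79.90°, sin 79.90°) = (36.89, 23.19). UR is perpendicular to RA; with |RA| = 19.0 on the right of UR, A = R + 19.0·(0.9845, -0.1754) = (55.60, 19.86). Then |FA| = |A − F| = 59.04.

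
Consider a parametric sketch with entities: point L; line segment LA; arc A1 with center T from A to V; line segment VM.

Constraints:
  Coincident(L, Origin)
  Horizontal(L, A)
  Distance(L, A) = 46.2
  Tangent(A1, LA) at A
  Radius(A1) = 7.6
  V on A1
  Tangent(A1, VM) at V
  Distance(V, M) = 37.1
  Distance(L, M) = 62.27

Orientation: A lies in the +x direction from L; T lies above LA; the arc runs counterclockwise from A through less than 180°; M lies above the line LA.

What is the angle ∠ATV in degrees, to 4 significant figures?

106.9°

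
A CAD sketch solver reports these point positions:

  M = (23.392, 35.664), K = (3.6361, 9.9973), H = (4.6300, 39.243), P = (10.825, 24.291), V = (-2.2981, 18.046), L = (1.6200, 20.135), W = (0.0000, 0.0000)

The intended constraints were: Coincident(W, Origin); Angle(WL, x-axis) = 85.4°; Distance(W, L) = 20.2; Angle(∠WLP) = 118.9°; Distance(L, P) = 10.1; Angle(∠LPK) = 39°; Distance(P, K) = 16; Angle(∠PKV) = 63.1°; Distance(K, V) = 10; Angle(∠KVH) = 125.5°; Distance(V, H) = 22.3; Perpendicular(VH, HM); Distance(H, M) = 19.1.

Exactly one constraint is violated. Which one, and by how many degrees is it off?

Perpendicular(VH, HM) — off by 7.30°.

W = (0.00, 0.00) ✓; WL at 85.40° ✓; |WL| = 20.20 ✓; ∠WLP = 118.9° ✓; |LP| = 10.10 ✓; ∠LPK = 39.00° ✓; |PK| = 16.00 ✓; ∠PKV = 63.10° ✓; |KV| = 10.00 ✓; ∠KVH = 125.5° ✓; |VH| = 22.30 ✓; ∠(VH, HM) = 82.70° ✗; |HM| = 19.10 ✓.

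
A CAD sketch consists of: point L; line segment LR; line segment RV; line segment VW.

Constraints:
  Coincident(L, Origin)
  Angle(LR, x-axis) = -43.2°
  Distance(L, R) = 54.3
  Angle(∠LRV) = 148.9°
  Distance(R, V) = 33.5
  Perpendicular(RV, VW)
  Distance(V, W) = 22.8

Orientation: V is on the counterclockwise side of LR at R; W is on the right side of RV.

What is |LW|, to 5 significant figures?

94.788

L is at the origin; LR runs at -43.2° with length 54.3, so R = 54.3·(cos -43.2°, sin -43.2°) = (39.583, -37.171). ∠LRV = 148.9°, so RV runs at -43.2° + (180° − 148.9°) = -12.100° from the x-axis; with |RV| = 33.5, V = R + 33.5·(cos -12.100°, sin -12.100°) = (72.339, -44.193). RV is perpendicular to VW; with |VW| = 22.8 on the right of RV, W = V + 22.8·(-0.20962, -0.97778) = (67.559, -66.487). Then |LW| = |W − L| = 94.788.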